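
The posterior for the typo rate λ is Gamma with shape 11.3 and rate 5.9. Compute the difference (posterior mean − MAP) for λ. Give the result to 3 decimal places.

Mode = (α−1)/β = 10.3/5.9 = 1.746.
Mean = α/β = 11.3/5.9 = 1.915.
Difference = 1.915 − 1.746 = 0.169.

0.169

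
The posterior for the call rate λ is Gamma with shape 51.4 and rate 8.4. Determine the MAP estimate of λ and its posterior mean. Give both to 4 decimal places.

MAP estimate = 6.0000, posterior mean = 6.1190

Mode = (α−1)/β = 50.4/8.4 = 6.0000.
Mean = α/β = 51.4/8.4 = 6.1190.
Mean > mode: the posterior has a right tail.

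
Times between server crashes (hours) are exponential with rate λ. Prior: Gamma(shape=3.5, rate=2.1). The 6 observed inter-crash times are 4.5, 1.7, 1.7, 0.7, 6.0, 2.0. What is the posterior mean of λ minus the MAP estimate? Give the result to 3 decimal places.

Σ times = 16.6. Posterior: Gamma(shape = 3.5+6 = 9.5, rate = 2.1+16.6 = 18.7).
Mode = (α−1)/β = 8.5/18.7 = 0.455.
Mean = α/β = 9.5/18.7 = 0.508.
Difference = 0.508 − 0.455 = 0.053.
Right-skewed posterior ⇒ mode < mean.

0.053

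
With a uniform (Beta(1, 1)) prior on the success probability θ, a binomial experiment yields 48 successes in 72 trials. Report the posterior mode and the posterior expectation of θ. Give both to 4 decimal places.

posterior mode = 0.6667, posterior expectation = 0.6622

Posterior: Beta(1+48, 1+24) = Beta(49, 25).
Mode = (49−1)/(49+25−2) = 48/72 = 0.6667.
With a flat prior the MAP equals the MLE, 48/72.
Mean = 49/(49+25) = 49/74 = 0.6622.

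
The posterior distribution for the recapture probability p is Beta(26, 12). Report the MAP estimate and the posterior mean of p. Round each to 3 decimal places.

MAP = 0.694, posterior mean = 0.684

Mode = (26−1)/(26+12−2) = 25/36 = 0.694.
Mean = 26/(26+12) = 26/38 = 0.684.
The posterior is left-skewed, so the mode exceeds the mean.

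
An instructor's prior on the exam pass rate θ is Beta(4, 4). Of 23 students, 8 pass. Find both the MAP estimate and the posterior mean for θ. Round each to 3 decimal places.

θ_MAP = 0.379, E[θ|data] = 0.387

Posterior: Beta(4+8, 4+15) = Beta(12, 19).
Mode = (12−1)/(12+19−2) = 11/29 = 0.379.
Mean = 12/(12+19) = 12/31 = 0.387.
Right-skewed posterior ⇒ mode < mean.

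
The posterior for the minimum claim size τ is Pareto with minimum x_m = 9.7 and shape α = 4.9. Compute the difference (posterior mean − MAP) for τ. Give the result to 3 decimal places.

The Pareto density is strictly decreasing on [x_m, ∞), so the mode is x_m = 9.700.
Mean = α·x_m/(α−1) = 4.9·9.7/3.9 = 12.187.
Difference = 12.187 − 9.700 = 2.487.
Right-skewed posterior ⇒ mode < mean.

2.487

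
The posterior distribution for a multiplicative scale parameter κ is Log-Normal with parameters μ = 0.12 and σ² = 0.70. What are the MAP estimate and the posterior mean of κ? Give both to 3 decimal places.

MAP = 0.560; posterior mean = 1.600

Mode = exp(μ − σ²) = exp(-0.58) = 0.560.
Mean = exp(μ + σ²/2) = exp(0.470) = 1.600.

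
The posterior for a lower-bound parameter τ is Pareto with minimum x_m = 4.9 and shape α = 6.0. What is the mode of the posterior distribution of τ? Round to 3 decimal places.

4.900

The Pareto density is strictly decreasing on [x_m, ∞), so the mode is x_m = 4.900.
Mean = α·x_m/(α−1) = 6.0·4.9/5.0 = 5.880.
This is the posterior mode — the MAP estimate.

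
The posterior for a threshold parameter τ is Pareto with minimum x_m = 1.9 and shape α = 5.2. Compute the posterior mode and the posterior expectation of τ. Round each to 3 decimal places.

The Pareto density is strictly decreasing on [x_m, ∞), so the mode is x_m = 1.900.
Mean = α·x_m/(α−1) = 5.2·1.9/4.2 = 2.352.

MAP = 1.900, posterior mean = 2.352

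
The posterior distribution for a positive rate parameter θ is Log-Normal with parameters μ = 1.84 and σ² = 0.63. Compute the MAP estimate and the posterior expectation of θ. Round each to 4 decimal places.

Mode = exp(μ − σ²) = exp(1.21) = 3.3535.
Mean = exp(μ + σ²/2) = exp(2.155) = 8.6279.

θ_MAP = 3.3535, E[θ|data] = 8.6279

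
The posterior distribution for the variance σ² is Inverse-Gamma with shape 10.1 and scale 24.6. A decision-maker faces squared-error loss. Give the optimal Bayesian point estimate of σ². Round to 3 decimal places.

2.703

Mode = β/(α+1) = 24.6/11.1 = 2.216.
Mean = β/(α−1) = 24.6/9.1 = 2.703.
Squared-error loss ⇒ the optimal estimator is the posterior mean.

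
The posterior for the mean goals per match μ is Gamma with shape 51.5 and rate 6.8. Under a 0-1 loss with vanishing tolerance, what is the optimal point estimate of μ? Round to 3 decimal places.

7.426

Mode = (α−1)/β = 50.5/6.8 = 7.426.
Mean = α/β = 51.5/6.8 = 7.574.
This is the posterior mode — the MAP estimate.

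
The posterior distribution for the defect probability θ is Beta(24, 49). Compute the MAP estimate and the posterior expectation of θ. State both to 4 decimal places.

θ_MAP = 0.3239, E[θ|data] = 0.3288

Mode = (24−1)/(24+49−2) = 23/71 = 0.3239.
Mean = 24/(24+49) = 24/73 = 0.3288.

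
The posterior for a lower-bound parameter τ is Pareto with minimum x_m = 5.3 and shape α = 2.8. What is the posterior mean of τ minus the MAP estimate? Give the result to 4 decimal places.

2.9444

The Pareto density is strictly decreasing on [x_m, ∞), so the mode is x_m = 5.3000.
Mean = α·x_m/(α−1) = 2.8·5.3/1.8 = 8.2444.
Difference = 8.2444 − 5.3000 = 2.9444.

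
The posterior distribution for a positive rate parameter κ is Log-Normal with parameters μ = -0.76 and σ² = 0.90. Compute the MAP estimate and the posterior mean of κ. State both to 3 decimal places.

MAP = 0.190, posterior mean = 0.733

Mode = exp(μ − σ²) = exp(-1.66) = 0.190.
Mean = exp(μ + σ²/2) = exp(-0.310) = 0.733.
Mean > mode: the posterior has a right tail.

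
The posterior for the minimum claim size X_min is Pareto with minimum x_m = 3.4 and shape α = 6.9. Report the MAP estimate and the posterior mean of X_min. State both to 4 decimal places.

The Pareto density is strictly decreasing on [x_m, ∞), so the mode is x_m = 3.4000.
Mean = α·x_m/(α−1) = 6.9·3.4/5.9 = 3.9763.
Mean > mode: the posterior has a right tail.

MAP = 3.4000, posterior mean = 3.9763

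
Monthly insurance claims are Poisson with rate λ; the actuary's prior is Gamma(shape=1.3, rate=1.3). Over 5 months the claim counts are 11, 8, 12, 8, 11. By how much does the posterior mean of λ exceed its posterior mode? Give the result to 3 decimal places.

0.159

Σ counts = 50. Posterior: Gamma(shape = 1.3+50 = 51.3, rate = 1.3+5 = 6.3).
Mode = (α−1)/β = 50.3/6.3 = 7.984.
Mean = α/β = 51.3/6.3 = 8.143.
Difference = 8.143 − 7.984 = 0.159.
Right-skewed posterior ⇒ mode < mean.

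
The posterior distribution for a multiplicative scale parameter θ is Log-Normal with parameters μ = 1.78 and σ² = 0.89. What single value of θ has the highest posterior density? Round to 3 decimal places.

2.435

Mode = exp(μ − σ²) = exp(0.89) = 2.435.
Mean = exp(μ + σ²/2) = exp(2.225) = 9.253.
This is the posterior mode — the MAP estimate.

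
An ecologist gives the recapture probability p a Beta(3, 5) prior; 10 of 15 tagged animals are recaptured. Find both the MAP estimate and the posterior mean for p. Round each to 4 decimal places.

Posterior: Beta(3+10, 5+5) = Beta(13, 10).
Mode = (13−1)/(13+10−2) = 12/21 = 0.5714.
Mean = 13/(13+10) = 13/23 = 0.5652.

MAP: 0.5714. Posterior mean: 0.5652.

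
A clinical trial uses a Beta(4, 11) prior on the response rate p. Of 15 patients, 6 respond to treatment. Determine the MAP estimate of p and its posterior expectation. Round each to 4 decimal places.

Posterior: Beta(4+6, 11+9) = Beta(10, 20).
Mode = (10−1)/(10+20−2) = 9/28 = 0.3214.
Mean = 10/(10+20) = 10/30 = 0.3333.

MAP = 0.3214, posterior mean = 0.3333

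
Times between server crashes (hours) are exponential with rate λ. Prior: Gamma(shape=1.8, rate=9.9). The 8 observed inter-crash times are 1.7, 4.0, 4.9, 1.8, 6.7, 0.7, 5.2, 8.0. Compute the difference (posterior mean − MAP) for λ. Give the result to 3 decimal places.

Σ times = 33.0. Posterior: Gamma(shape = 1.8+8 = 9.8, rate = 9.9+33.0 = 42.9).
Mode = (α−1)/β = 8.8/42.9 = 0.205.
Mean = α/β = 9.8/42.9 = 0.228.
Difference = 0.228 − 0.205 = 0.023.
Right-skewed posterior ⇒ mode < mean.

0.023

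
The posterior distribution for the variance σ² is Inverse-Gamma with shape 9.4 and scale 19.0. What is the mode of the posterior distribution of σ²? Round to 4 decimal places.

Mode = β/(α+1) = 19.0/10.4 = 1.8269.
Mean = β/(α−1) = 19.0/8.4 = 2.2619.
This is the posterior mode — the MAP estimate.

1.8269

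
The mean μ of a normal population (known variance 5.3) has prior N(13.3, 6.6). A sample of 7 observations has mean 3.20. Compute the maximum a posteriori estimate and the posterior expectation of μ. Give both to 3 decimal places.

Posterior for μ is Normal. Precision-weighted mean: (1/6.6·13.3 + 7/5.3·3.20) / (1/6.6 + 7/5.3) = 4.239.
A Normal posterior is symmetric, so mode = mean.

MAP = 4.239; posterior mean = 4.239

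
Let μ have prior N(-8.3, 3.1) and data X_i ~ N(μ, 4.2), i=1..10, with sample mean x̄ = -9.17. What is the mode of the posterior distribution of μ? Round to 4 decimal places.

-9.0662

Posterior for μ is Normal. Precision-weighted mean: (1/3.1·-8.3 + 10/4.2·-9.17) / (1/3.1 + 10/4.2) = -9.0662.
A Normal posterior is symmetric, so mode = mean.
This is the posterior mode — the MAP estimate.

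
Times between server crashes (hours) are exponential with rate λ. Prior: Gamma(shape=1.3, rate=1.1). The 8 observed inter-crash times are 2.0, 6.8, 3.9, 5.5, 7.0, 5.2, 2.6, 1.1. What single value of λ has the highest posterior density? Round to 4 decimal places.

0.2358

Σ times = 34.1. Posterior: Gamma(shape = 1.3+8 = 9.3, rate = 1.1+34.1 = 35.2).
Mode = (α−1)/β = 8.3/35.2 = 0.2358.
Mean = α/β = 9.3/35.2 = 0.2642.
This is the posterior mode — the MAP estimate.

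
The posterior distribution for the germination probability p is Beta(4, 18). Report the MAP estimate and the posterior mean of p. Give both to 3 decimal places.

MAP estimate = 0.150, posterior mean = 0.182

Mode = (4−1)/(4+18−2) = 3/20 = 0.150.
Mean = 4/(4+18) = 4/22 = 0.182.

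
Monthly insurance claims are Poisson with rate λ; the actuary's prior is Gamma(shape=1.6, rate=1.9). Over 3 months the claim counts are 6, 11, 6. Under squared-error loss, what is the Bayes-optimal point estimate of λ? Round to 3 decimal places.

Σ counts = 23. Posterior: Gamma(shape = 1.6+23 = 24.6, rate = 1.9+3 = 4.9).
Mode = (α−1)/β = 23.6/4.9 = 4.816.
Mean = α/β = 24.6/4.9 = 5.020.
Squared-error loss ⇒ the optimal estimator is the posterior mean.

5.020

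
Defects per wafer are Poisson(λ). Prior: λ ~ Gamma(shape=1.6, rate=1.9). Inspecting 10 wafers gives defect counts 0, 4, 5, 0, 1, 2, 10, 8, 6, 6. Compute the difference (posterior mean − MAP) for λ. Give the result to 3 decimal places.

0.084

Σ counts = 42. Posterior: Gamma(shape = 1.6+42 = 43.6, rate = 1.9+10 = 11.9).
Mode = (α−1)/β = 42.6/11.9 = 3.580.
Mean = α/β = 43.6/11.9 = 3.664.
Difference = 3.664 − 3.580 = 0.084.
The mean is pulled above the mode by the posterior's right skew.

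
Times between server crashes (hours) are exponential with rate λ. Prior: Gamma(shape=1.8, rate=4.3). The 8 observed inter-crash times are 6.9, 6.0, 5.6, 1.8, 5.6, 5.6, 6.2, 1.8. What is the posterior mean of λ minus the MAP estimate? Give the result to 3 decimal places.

Σ times = 39.5. Posterior: Gamma(shape = 1.8+8 = 9.8, rate = 4.3+39.5 = 43.8).
Mode = (α−1)/β = 8.8/43.8 = 0.201.
Mean = α/β = 9.8/43.8 = 0.224.
Difference = 0.224 − 0.201 = 0.023.
Right-skewed posterior ⇒ mode < mean.

0.023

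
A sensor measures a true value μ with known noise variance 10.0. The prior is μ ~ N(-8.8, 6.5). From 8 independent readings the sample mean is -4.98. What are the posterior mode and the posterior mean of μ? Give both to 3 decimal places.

posterior mode = -5.596, posterior mean = -5.596

Posterior for μ is Normal. Precision-weighted mean: (1/6.5·-8.8 + 8/10.0·-4.98) / (1/6.5 + 8/10.0) = -5.596.
A Normal posterior is symmetric, so mode = mean.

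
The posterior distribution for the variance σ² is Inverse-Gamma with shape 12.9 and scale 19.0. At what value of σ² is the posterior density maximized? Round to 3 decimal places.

1.367

Mode = β/(α+1) = 19.0/13.9 = 1.367.
Mean = β/(α−1) = 19.0/11.9 = 1.597.
This is the posterior mode — the MAP estimate.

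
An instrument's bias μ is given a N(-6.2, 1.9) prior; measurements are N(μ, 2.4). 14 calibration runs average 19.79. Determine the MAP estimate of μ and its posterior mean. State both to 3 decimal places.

Posterior for μ is Normal. Precision-weighted mean: (1/1.9·-6.2 + 14/2.4·19.79) / (1/1.9 + 14/2.4) = 17.639.
A Normal posterior is symmetric, so mode = mean.

MAP = 17.639, posterior mean = 17.639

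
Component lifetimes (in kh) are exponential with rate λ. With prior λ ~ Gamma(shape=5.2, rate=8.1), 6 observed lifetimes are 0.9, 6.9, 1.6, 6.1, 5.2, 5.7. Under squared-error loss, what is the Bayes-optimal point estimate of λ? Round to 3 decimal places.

Σ times = 26.4. Posterior: Gamma(shape = 5.2+6 = 11.2, rate = 8.1+26.4 = 34.5).
Mode = (α−1)/β = 10.2/34.5 = 0.296.
Mean = α/β = 11.2/34.5 = 0.325.
Squared-error loss ⇒ the optimal estimator is the posterior mean.

0.325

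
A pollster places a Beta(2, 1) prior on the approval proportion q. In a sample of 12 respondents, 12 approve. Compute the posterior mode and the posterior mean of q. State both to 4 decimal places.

q_MAP = 1.0000, E[q|data] = 0.9333

Posterior: Beta(2+12, 1+0) = Beta(14, 1).
Since β = 1 ≤ 1 and α > 1, the Beta density is monotone increasing on [0,1]; the mode is at 1.
Mean = 14/(14+1) = 0.9333.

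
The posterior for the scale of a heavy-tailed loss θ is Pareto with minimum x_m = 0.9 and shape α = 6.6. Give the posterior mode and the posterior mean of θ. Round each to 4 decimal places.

The Pareto density is strictly decreasing on [x_m, ∞), so the mode is x_m = 0.9000.
Mean = α·x_m/(α−1) = 6.6·0.9/5.6 = 1.0607.

MAP: 0.9000. Posterior mean: 1.0607.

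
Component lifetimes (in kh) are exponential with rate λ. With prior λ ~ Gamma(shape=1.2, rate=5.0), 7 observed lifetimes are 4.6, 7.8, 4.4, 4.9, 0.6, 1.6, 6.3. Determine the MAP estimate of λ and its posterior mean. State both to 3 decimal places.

Σ times = 30.2. Posterior: Gamma(shape = 1.2+7 = 8.2, rate = 5.0+30.2 = 35.2).
Mode = (α−1)/β = 7.2/35.2 = 0.205.
Mean = α/β = 8.2/35.2 = 0.233.
The posterior is right-skewed, so the mean exceeds the mode.

MAP = 0.205, posterior mean = 0.233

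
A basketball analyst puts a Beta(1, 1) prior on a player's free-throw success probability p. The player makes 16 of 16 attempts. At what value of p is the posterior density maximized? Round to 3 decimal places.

Posterior: Beta(1+16, 1+0) = Beta(17, 1).
Since β = 1 ≤ 1 and α > 1, the Beta density is monotone increasing on [0,1]; the mode is at 1.
Mean = 17/(17+1) = 0.944.
This is the posterior mode — the MAP estimate.

1.000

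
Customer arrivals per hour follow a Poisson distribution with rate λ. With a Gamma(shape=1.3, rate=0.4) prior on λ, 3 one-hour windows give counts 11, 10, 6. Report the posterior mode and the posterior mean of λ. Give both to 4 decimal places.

posterior mode = 8.0294, posterior mean = 8.3235

Σ counts = 27. Posterior: Gamma(shape = 1.3+27 = 28.3, rate = 0.4+3 = 3.4).
Mode = (α−1)/β = 27.3/3.4 = 8.0294.
Mean = α/β = 28.3/3.4 = 8.3235.
The posterior is right-skewed, so the mean exceeds the mode.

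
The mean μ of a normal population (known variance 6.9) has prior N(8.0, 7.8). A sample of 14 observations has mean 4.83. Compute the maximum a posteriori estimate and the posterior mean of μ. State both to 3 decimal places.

Posterior for μ is Normal. Precision-weighted mean: (1/7.8·8.0 + 14/6.9·4.83) / (1/7.8 + 14/6.9) = 5.018.
A Normal posterior is symmetric, so mode = mean.

MAP = 5.018; posterior mean = 5.018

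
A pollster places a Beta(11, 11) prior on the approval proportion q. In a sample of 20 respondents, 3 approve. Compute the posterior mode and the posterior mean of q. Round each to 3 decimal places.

Posterior: Beta(11+3, 11+17) = Beta(14, 28).
Mode = (14−1)/(14+28−2) = 13/40 = 0.325.
Mean = 14/(14+28) = 14/42 = 0.333.
The posterior is right-skewed, so the mean exceeds the mode.

posterior mode = 0.325, posterior mean = 0.333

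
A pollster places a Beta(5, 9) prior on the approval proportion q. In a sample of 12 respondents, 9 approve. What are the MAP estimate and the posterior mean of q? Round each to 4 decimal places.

q_MAP = 0.5417, E[q|data] = 0.5385

Posterior: Beta(5+9, 9+3) = Beta(14, 12).
Mode = (14−1)/(14+12−2) = 13/24 = 0.5417.
Mean = 14/(14+12) = 14/26 = 0.5385.
Left-skewed posterior ⇒ mean < mode.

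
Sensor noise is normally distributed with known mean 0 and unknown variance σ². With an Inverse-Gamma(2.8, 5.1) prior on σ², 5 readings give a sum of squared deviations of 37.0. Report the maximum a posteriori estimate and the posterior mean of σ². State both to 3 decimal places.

MAP: 3.746. Posterior mean: 5.488.

Posterior: Inverse-Gamma(shape = 2.8+5/2 = 5.3, scale = 5.1+37.0/2 = 23.6).
Mode = β/(α+1) = 23.6/6.3 = 3.746.
Mean = β/(α−1) = 23.6/4.3 = 5.488.
Right-skewed posterior ⇒ mode < mean.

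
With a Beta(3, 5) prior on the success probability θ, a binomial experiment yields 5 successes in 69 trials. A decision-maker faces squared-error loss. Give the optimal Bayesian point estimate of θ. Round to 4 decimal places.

Posterior: Beta(3+5, 5+64) = Beta(8, 69).
Mode = (8−1)/(8+69−2) = 7/75 = 0.0933.
Mean = 8/(8+69) = 8/77 = 0.1039.
Squared-error loss ⇒ the optimal estimator is the posterior mean.

0.1039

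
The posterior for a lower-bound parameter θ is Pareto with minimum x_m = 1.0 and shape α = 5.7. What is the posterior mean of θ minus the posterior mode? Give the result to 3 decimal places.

0.213

The Pareto density is strictly decreasing on [x_m, ∞), so the mode is x_m = 1.000.
Mean = α·x_m/(α−1) = 5.7·1.0/4.7 = 1.213.
Difference = 1.213 − 1.000 = 0.213.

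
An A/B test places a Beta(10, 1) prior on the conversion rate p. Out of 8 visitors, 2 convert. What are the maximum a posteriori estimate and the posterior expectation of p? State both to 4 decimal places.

maximum a posteriori estimate = 0.6471, posterior expectation = 0.6316

Posterior: Beta(10+2, 1+6) = Beta(12, 7).
Mode = (12−1)/(12+7−2) = 11/17 = 0.6471.
Mean = 12/(12+7) = 12/19 = 0.6316.
The mean is pulled below the mode by the posterior's left skew.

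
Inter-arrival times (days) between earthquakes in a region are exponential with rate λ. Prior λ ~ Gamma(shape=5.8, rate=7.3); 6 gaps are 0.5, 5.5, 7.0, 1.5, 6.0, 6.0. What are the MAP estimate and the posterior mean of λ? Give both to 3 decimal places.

Σ times = 26.5. Posterior: Gamma(shape = 5.8+6 = 11.8, rate = 7.3+26.5 = 33.8).
Mode = (α−1)/β = 10.8/33.8 = 0.320.
Mean = α/β = 11.8/33.8 = 0.349.
Right-skewed posterior ⇒ mode < mean.

MAP = 0.320, posterior mean = 0.349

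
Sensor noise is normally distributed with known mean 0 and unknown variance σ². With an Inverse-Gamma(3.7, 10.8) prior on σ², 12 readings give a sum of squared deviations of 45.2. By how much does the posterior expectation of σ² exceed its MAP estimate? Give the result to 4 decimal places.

0.7176

Posterior: Inverse-Gamma(shape = 3.7+12/2 = 9.7, scale = 10.8+45.2/2 = 33.4).
Mode = β/(α+1) = 33.4/10.7 = 3.1215.
Mean = β/(α−1) = 33.4/8.7 = 3.8391.
Difference = 3.8391 − 3.1215 = 0.7176.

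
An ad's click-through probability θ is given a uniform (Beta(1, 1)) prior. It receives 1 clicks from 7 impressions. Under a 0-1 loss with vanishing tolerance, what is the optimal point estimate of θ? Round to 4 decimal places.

Posterior: Beta(1+1, 1+6) = Beta(2, 7).
Mode = (2−1)/(2+7−2) = 1/7 = 0.1429.
With a flat prior the MAP equals the MLE, 1/7.
Mean = 2/(2+7) = 2/9 = 0.2222.
This is the posterior mode — the MAP estimate.

0.1429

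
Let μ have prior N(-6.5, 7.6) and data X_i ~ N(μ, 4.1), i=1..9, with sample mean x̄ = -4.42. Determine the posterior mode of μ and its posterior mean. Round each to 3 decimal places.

MAP = -4.538, posterior mean = -4.538

Posterior for μ is Normal. Precision-weighted mean: (1/7.6·-6.5 + 9/4.1·-4.42) / (1/7.6 + 9/4.1) = -4.538.
A Normal posterior is symmetric, so mode = mean.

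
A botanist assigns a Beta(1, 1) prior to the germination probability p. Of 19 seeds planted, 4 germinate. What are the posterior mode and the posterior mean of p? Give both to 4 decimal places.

MAP = 0.2105; posterior mean = 0.2381

Posterior: Beta(1+4, 1+15) = Beta(5, 16).
Mode = (5−1)/(5+16−2) = 4/19 = 0.2105.
With a flat prior the MAP equals the MLE, 4/19.
Mean = 5/(5+16) = 5/21 = 0.2381.
Right-skewed posterior ⇒ mode < mean.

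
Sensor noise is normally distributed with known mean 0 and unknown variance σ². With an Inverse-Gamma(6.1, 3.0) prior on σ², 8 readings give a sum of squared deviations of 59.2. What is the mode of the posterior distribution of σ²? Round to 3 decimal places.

Posterior: Inverse-Gamma(shape = 6.1+8/2 = 10.1, scale = 3.0+59.2/2 = 32.6).
Mode = β/(α+1) = 32.6/11.1 = 2.937.
Mean = β/(α−1) = 32.6/9.1 = 3.582.
This is the posterior mode — the MAP estimate.

2.937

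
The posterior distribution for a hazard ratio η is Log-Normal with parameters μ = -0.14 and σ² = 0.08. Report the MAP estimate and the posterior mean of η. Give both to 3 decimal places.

η_MAP = 0.803, E[η|data] = 0.905

Mode = exp(μ − σ²) = exp(-0.22) = 0.803.
Mean = exp(μ + σ²/2) = exp(-0.100) = 0.905.
The posterior is right-skewed, so the mean exceeds the mode.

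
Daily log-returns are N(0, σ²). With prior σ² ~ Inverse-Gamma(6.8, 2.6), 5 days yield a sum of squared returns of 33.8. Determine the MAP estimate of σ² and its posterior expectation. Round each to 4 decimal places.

Posterior: Inverse-Gamma(shape = 6.8+5/2 = 9.3, scale = 2.6+33.8/2 = 19.5).
Mode = β/(α+1) = 19.5/10.3 = 1.8932.
Mean = β/(α−1) = 19.5/8.3 = 2.3494.
Mean > mode: the posterior has a right tail.

σ²_MAP = 1.8932, E[σ²|data] = 2.3494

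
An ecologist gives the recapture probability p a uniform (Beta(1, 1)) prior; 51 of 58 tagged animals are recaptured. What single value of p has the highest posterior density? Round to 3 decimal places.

Posterior: Beta(1+51, 1+7) = Beta(52, 8).
Mode = (52−1)/(52+8−2) = 51/58 = 0.879.
Mean = 52/(52+8) = 52/60 = 0.867.
This is the posterior mode — the MAP estimate.

0.879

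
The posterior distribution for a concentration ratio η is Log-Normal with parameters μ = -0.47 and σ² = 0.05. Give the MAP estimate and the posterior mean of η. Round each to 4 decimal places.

MAP = 0.5945, posterior mean = 0.6408

Mode = exp(μ − σ²) = exp(-0.52) = 0.5945.
Mean = exp(μ + σ²/2) = exp(-0.445) = 0.6408.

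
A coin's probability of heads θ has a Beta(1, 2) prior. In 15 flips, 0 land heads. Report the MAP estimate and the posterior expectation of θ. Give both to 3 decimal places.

Posterior: Beta(1+0, 2+15) = Beta(1, 17).
Since α = 1 ≤ 1 and β > 1, the Beta density is monotone decreasing on [0,1]; the mode is at 0.
Mean = 1/(1+17) = 0.056.

MAP = 0.000, posterior mean = 0.056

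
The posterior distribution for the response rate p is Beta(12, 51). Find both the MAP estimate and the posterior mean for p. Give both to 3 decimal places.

Mode = (12−1)/(12+51−2) = 11/61 = 0.180.
Mean = 12/(12+51) = 12/63 = 0.190.

MAP = 0.180, posterior mean = 0.190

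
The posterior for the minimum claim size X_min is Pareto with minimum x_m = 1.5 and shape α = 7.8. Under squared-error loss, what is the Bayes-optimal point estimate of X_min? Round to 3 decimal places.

1.721

The Pareto density is strictly decreasing on [x_m, ∞), so the mode is x_m = 1.500.
Mean = α·x_m/(α−1) = 7.8·1.5/6.8 = 1.721.
Squared-error loss ⇒ the optimal estimator is the posterior mean.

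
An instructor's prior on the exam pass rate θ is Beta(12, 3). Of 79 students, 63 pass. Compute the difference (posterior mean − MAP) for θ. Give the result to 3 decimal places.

Posterior: Beta(12+63, 3+16) = Beta(75, 19).
Mode = (75−1)/(75+19−2) = 74/92 = 0.804.
Mean = 75/(75+19) = 75/94 = 0.798.
Difference = 0.798 − 0.804 = -0.006.

-0.006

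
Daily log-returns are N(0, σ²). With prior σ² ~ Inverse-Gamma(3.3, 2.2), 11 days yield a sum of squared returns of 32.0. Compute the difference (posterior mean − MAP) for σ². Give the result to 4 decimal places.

Posterior: Inverse-Gamma(shape = 3.3+11/2 = 8.8, scale = 2.2+32.0/2 = 18.2).
Mode = β/(α+1) = 18.2/9.8 = 1.8571.
Mean = β/(α−1) = 18.2/7.8 = 2.3333.
Difference = 2.3333 − 1.8571 = 0.4762.

0.4762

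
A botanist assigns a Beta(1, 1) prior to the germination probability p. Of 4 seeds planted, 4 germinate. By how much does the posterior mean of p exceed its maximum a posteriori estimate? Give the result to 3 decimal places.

-0.167

Posterior: Beta(1+4, 1+0) = Beta(5, 1).
Since β = 1 ≤ 1 and α > 1, the Beta density is monotone increasing on [0,1]; the mode is at 1.
Mean = 5/(5+1) = 0.833.
Difference = 0.833 − 1.000 = -0.167.
Mode > mean: the posterior has a left tail.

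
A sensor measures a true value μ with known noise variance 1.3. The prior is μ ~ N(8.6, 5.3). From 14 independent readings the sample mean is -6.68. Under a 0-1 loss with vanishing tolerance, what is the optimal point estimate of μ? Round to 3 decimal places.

-6.417

Posterior for μ is Normal. Precision-weighted mean: (1/5.3·8.6 + 14/1.3·-6.68) / (1/5.3 + 14/1.3) = -6.417.
A Normal posterior is symmetric, so mode = mean.
This is the posterior mode — the MAP estimate.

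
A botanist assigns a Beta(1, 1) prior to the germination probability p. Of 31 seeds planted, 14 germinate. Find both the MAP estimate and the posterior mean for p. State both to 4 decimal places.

MAP = 0.4516; posterior mean = 0.4545

Posterior: Beta(1+14, 1+17) = Beta(15, 18).
Mode = (15−1)/(15+18−2) = 14/31 = 0.4516.
With a flat prior the MAP equals the MLE, 14/31.
Mean = 15/(15+18) = 15/33 = 0.4545.
Mean > mode: the posterior has a right tail.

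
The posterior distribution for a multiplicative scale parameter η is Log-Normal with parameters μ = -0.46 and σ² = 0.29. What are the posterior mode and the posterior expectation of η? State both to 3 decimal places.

Mode = exp(μ − σ²) = exp(-0.75) = 0.472.
Mean = exp(μ + σ²/2) = exp(-0.315) = 0.730.

MAP = 0.472; posterior mean = 0.730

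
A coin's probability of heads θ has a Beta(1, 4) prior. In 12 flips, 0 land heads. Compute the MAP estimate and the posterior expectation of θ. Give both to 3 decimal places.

MAP = 0.000, posterior mean = 0.059

Posterior: Beta(1+0, 4+12) = Beta(1, 16).
Since α = 1 ≤ 1 and β > 1, the Beta density is monotone decreasing on [0,1]; the mode is at 0.
Mean = 1/(1+16) = 0.059.
The posterior is right-skewed, so the mean exceeds the mode.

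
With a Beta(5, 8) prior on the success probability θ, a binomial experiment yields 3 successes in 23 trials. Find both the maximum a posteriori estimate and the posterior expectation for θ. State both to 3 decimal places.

Posterior: Beta(5+3, 8+20) = Beta(8, 28).
Mode = (8−1)/(8+28−2) = 7/34 = 0.206.
Mean = 8/(8+28) = 8/36 = 0.222.
The mean is pulled above the mode by the posterior's right skew.

maximum a posteriori estimate = 0.206, posterior expectation = 0.222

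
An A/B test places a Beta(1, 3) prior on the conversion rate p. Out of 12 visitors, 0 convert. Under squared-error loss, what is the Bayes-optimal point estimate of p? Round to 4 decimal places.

0.0625

Posterior: Beta(1+0, 3+12) = Beta(1, 15).
Since α = 1 ≤ 1 and β > 1, the Beta density is monotone decreasing on [0,1]; the mode is at 0.
Mean = 1/(1+15) = 0.0625.
Squared-error loss ⇒ the optimal estimator is the posterior mean.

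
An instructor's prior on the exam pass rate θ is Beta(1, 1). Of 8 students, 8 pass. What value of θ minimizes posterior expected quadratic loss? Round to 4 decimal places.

Posterior: Beta(1+8, 1+0) = Beta(9, 1).
Since β = 1 ≤ 1 and α > 1, the Beta density is monotone increasing on [0,1]; the mode is at 1.
Mean = 9/(9+1) = 0.9000.
Quadratic loss ⇒ the optimal estimator is the posterior mean.

0.9000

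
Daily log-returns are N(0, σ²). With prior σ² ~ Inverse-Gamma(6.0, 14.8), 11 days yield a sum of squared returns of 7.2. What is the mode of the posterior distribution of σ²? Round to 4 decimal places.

1.4720

Posterior: Inverse-Gamma(shape = 6.0+11/2 = 11.5, scale = 14.8+7.2/2 = 18.4).
Mode = β/(α+1) = 18.4/12.5 = 1.4720.
Mean = β/(α−1) = 18.4/10.5 = 1.7524.
This is the posterior mode — the MAP estimate.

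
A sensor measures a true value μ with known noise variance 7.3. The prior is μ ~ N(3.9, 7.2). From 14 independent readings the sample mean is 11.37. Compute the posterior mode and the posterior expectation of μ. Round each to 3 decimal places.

Posterior for μ is Normal. Precision-weighted mean: (1/7.2·3.9 + 14/7.3·11.37) / (1/7.2 + 14/7.3) = 10.866.
A Normal posterior is symmetric, so mode = mean.

MAP = 10.866, posterior mean = 10.866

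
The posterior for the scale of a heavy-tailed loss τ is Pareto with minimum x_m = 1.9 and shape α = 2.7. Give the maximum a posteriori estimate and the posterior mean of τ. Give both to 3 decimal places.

MAP = 1.900, posterior mean = 3.018

The Pareto density is strictly decreasing on [x_m, ∞), so the mode is x_m = 1.900.
Mean = α·x_m/(α−1) = 2.7·1.9/1.7 = 3.018.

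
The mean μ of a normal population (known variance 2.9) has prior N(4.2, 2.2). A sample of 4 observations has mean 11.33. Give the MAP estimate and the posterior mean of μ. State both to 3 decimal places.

Posterior for μ is Normal. Precision-weighted mean: (1/2.2·4.2 + 4/2.9·11.33) / (1/2.2 + 4/2.9) = 9.563.
A Normal posterior is symmetric, so mode = mean.

μ_MAP = 9.563, E[μ|data] = 9.563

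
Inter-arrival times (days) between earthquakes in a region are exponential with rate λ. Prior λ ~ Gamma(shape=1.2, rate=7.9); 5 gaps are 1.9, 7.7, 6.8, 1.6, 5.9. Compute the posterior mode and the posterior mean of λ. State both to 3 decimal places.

posterior mode = 0.164, posterior mean = 0.195

Σ times = 23.9. Posterior: Gamma(shape = 1.2+5 = 6.2, rate = 7.9+23.9 = 31.8).
Mode = (α−1)/β = 5.2/31.8 = 0.164.
Mean = α/β = 6.2/31.8 = 0.195.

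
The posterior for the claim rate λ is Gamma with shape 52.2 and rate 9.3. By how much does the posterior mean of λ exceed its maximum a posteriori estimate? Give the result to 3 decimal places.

0.108

Mode = (α−1)/β = 51.2/9.3 = 5.505.
Mean = α/β = 52.2/9.3 = 5.613.
Difference = 5.613 − 5.505 = 0.108.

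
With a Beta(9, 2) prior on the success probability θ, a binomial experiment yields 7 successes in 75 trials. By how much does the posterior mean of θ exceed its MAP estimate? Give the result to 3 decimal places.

0.007

Posterior: Beta(9+7, 2+68) = Beta(16, 70).
Mode = (16−1)/(16+70−2) = 15/84 = 0.179.
Mean = 16/(16+70) = 16/86 = 0.186.
Difference = 0.186 − 0.179 = 0.007.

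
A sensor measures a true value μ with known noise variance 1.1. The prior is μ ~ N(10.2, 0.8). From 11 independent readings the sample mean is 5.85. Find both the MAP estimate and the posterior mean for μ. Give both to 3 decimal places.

Posterior for μ is Normal. Precision-weighted mean: (1/0.8·10.2 + 11/1.1·5.85) / (1/0.8 + 11/1.1) = 6.333.
A Normal posterior is symmetric, so mode = mean.

MAP = 6.333; posterior mean = 6.333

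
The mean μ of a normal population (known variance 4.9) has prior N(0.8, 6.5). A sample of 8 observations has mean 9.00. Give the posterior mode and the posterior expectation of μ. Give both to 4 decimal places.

MAP = 8.2938, posterior mean = 8.2938

Posterior for μ is Normal. Precision-weighted mean: (1/6.5·0.8 + 8/4.9·9.00) / (1/6.5 + 8/4.9) = 8.2938.
A Normal posterior is symmetric, so mode = mean.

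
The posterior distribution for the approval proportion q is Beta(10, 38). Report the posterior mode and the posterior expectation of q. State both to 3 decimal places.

MAP = 0.196, posterior mean = 0.208

Mode = (10−1)/(10+38−2) = 9/46 = 0.196.
Mean = 10/(10+38) = 10/48 = 0.208.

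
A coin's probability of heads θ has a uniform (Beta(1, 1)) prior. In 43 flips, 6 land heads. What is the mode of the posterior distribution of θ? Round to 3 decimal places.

0.140

Posterior: Beta(1+6, 1+37) = Beta(7, 38).
Mode = (7−1)/(7+38−2) = 6/43 = 0.140.
Mean = 7/(7+38) = 7/45 = 0.156.
This is the posterior mode — the MAP estimate.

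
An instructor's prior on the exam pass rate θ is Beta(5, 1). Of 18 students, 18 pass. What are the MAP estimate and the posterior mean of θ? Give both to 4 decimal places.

MAP = 1.0000, posterior mean = 0.9583

Posterior: Beta(5+18, 1+0) = Beta(23, 1).
Since β = 1 ≤ 1 and α > 1, the Beta density is monotone increasing on [0,1]; the mode is at 1.
Mean = 23/(23+1) = 0.9583.
The mean is pulled below the mode by the posterior's left skew.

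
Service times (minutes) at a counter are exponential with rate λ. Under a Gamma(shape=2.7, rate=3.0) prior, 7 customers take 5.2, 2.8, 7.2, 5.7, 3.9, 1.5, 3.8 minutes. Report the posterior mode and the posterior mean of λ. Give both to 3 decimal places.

Σ times = 30.1. Posterior: Gamma(shape = 2.7+7 = 9.7, rate = 3.0+30.1 = 33.1).
Mode = (α−1)/β = 8.7/33.1 = 0.263.
Mean = α/β = 9.7/33.1 = 0.293.

MAP = 0.263, posterior mean = 0.293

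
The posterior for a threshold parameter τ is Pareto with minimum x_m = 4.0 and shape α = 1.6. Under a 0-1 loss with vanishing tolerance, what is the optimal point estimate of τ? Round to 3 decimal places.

The Pareto density is strictly decreasing on [x_m, ∞), so the mode is x_m = 4.000.
Mean = α·x_m/(α−1) = 1.6·4.0/0.6 = 10.667.
This is the posterior mode — the MAP estimate.

4.000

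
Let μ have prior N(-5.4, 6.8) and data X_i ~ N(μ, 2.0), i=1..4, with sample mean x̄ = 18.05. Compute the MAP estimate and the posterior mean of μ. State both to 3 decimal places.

μ_MAP = 16.444, E[μ|data] = 16.444

Posterior for μ is Normal. Precision-weighted mean: (1/6.8·-5.4 + 4/2.0·18.05) / (1/6.8 + 4/2.0) = 16.444.
A Normal posterior is symmetric, so mode = mean.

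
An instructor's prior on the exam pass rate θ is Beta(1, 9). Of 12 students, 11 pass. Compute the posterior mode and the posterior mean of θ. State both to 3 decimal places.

posterior mode = 0.550, posterior mean = 0.545

Posterior: Beta(1+11, 9+1) = Beta(12, 10).
Mode = (12−1)/(12+10−2) = 11/20 = 0.550.
Mean = 12/(12+10) = 12/22 = 0.545.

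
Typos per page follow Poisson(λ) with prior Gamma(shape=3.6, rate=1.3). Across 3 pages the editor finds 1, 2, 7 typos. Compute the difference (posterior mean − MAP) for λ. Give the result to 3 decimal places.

0.233

Σ counts = 10. Posterior: Gamma(shape = 3.6+10 = 13.6, rate = 1.3+3 = 4.3).
Mode = (α−1)/β = 12.6/4.3 = 2.930.
Mean = α/β = 13.6/4.3 = 3.163.
Difference = 3.163 − 2.930 = 0.233.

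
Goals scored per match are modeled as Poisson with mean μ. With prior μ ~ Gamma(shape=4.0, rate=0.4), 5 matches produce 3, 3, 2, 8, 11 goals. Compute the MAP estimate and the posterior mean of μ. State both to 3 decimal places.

MAP = 5.556, posterior mean = 5.741

Σ counts = 27. Posterior: Gamma(shape = 4.0+27 = 31.0, rate = 0.4+5 = 5.4).
Mode = (α−1)/β = 30.0/5.4 = 5.556.
Mean = α/β = 31.0/5.4 = 5.741.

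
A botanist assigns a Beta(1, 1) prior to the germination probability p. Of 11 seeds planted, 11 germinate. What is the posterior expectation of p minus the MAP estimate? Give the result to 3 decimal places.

Posterior: Beta(1+11, 1+0) = Beta(12, 1).
Since β = 1 ≤ 1 and α > 1, the Beta density is monotone increasing on [0,1]; the mode is at 1.
Mean = 12/(12+1) = 0.923.
Difference = 0.923 − 1.000 = -0.077.

-0.077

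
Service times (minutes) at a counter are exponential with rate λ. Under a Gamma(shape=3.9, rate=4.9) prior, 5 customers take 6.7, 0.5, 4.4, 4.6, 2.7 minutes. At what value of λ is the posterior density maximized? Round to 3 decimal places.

Σ times = 18.9. Posterior: Gamma(shape = 3.9+5 = 8.9, rate = 4.9+18.9 = 23.8).
Mode = (α−1)/β = 7.9/23.8 = 0.332.
Mean = α/β = 8.9/23.8 = 0.374.
This is the posterior mode — the MAP estimate.

0.332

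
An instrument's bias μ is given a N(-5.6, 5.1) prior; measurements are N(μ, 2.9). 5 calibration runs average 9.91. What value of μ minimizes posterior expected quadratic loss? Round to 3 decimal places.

Posterior for μ is Normal. Precision-weighted mean: (1/5.1·-5.6 + 5/2.9·9.91) / (1/5.1 + 5/2.9) = 8.326.
A Normal posterior is symmetric, so mode = mean.
Quadratic loss ⇒ the optimal estimator is the posterior mean.

8.326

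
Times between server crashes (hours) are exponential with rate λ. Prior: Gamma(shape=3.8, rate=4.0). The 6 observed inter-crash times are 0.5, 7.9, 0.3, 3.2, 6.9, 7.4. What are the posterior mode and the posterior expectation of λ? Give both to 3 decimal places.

MAP: 0.291. Posterior mean: 0.325.

Σ times = 26.2. Posterior: Gamma(shape = 3.8+6 = 9.8, rate = 4.0+26.2 = 30.2).
Mode = (α−1)/β = 8.8/30.2 = 0.291.
Mean = α/β = 9.8/30.2 = 0.325.
The mean is pulled above the mode by the posterior's right skew.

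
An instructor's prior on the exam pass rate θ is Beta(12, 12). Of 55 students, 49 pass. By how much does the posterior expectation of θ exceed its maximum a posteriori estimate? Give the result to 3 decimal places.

-0.007

Posterior: Beta(12+49, 12+6) = Beta(61, 18).
Mode = (61−1)/(61+18−2) = 60/77 = 0.779.
Mean = 61/(61+18) = 61/79 = 0.772.
Difference = 0.772 − 0.779 = -0.007.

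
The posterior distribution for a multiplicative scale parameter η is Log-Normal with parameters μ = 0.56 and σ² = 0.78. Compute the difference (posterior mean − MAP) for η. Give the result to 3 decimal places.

1.783

Mode = exp(μ − σ²) = exp(-0.22) = 0.803.
Mean = exp(μ + σ²/2) = exp(0.950) = 2.586.
Difference = 2.586 − 0.803 = 1.783.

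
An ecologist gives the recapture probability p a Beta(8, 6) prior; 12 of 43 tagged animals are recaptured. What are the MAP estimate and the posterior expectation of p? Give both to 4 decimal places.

Posterior: Beta(8+12, 6+31) = Beta(20, 37).
Mode = (20−1)/(20+37−2) = 19/55 = 0.3455.
Mean = 20/(20+37) = 20/57 = 0.3509.

MAP = 0.3455; posterior mean = 0.3509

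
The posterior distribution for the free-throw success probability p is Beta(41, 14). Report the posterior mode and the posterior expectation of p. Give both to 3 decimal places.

MAP: 0.755. Posterior mean: 0.745.

Mode = (41−1)/(41+14−2) = 40/53 = 0.755.
Mean = 41/(41+14) = 41/55 = 0.745.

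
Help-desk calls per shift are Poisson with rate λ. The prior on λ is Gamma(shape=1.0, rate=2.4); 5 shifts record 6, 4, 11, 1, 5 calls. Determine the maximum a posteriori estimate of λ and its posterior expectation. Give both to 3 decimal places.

maximum a posteriori estimate = 3.649, posterior expectation = 3.784

Σ counts = 27. Posterior: Gamma(shape = 1.0+27 = 28.0, rate = 2.4+5 = 7.4).
Mode = (α−1)/β = 27.0/7.4 = 3.649.
Mean = α/β = 28.0/7.4 = 3.784.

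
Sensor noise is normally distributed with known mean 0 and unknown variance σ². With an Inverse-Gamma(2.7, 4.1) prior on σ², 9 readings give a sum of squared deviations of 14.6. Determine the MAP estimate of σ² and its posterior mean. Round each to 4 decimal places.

Posterior: Inverse-Gamma(shape = 2.7+9/2 = 7.2, scale = 4.1+14.6/2 = 11.4).
Mode = β/(α+1) = 11.4/8.2 = 1.3902.
Mean = β/(α−1) = 11.4/6.2 = 1.8387.

MAP = 1.3902, posterior mean = 1.8387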